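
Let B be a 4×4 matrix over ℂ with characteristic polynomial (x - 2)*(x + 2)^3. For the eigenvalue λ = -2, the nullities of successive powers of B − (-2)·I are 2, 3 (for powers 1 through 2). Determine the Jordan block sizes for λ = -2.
Block sizes for λ = -2: [2, 1]

From the dimensions of kernels of powers, the number of Jordan blocks of size at least j is d_j − d_{j−1} where d_j = dim ker(N^j) (with d_0 = 0). Computing the differences gives [2, 1].
The number of blocks of size exactly k is (#blocks of size ≥ k) − (#blocks of size ≥ k + 1), so the partition is: 1 block(s) of size 1, 1 block(s) of size 2.
In nonincreasing order the block sizes are [2, 1].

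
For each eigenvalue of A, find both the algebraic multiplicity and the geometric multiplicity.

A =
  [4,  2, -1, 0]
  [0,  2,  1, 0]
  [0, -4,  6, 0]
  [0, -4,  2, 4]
λ = 4: alg = 4, geom = 3

Step 1 — factor the characteristic polynomial to read off the algebraic multiplicities:
  χ_A(x) = (x - 4)^4

Step 2 — compute geometric multiplicities via the rank-nullity identity g(λ) = n − rank(A − λI):
  rank(A − (4)·I) = 1, so dim ker(A − (4)·I) = n − 1 = 3

Summary:
  λ = 4: algebraic multiplicity = 4, geometric multiplicity = 3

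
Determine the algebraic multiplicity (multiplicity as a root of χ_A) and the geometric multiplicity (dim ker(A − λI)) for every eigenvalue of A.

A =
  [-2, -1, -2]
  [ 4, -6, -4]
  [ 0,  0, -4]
λ = -4: alg = 3, geom = 2

Step 1 — factor the characteristic polynomial to read off the algebraic multiplicities:
  χ_A(x) = (x + 4)^3

Step 2 — compute geometric multiplicities via the rank-nullity identity g(λ) = n − rank(A − λI):
  rank(A − (-4)·I) = 1, so dim ker(A − (-4)·I) = n − 1 = 2

Summary:
  λ = -4: algebraic multiplicity = 3, geometric multiplicity = 2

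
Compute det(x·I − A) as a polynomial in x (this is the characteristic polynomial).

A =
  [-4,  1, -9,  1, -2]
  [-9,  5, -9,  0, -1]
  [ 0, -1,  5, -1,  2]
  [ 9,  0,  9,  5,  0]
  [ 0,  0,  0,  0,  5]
x^5 - 16*x^4 + 70*x^3 + 100*x^2 - 1375*x + 2500

Expanding det(x·I − A) (e.g. by cofactor expansion or by noting that A is similar to its Jordan form J, which has the same characteristic polynomial as A) gives
  χ_A(x) = x^5 - 16*x^4 + 70*x^3 + 100*x^2 - 1375*x + 2500
which factors as (x - 5)^4*(x + 4). The eigenvalues (with algebraic multiplicities) are λ = -4 with multiplicity 1, λ = 5 with multiplicity 4.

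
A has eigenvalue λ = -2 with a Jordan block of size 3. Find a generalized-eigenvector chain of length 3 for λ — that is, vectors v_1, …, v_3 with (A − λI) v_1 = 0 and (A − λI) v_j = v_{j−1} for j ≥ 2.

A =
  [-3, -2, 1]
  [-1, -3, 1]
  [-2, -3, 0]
A Jordan chain for λ = -2 of length 3:
v_1 = (1, 0, 1)ᵀ
v_2 = (-1, -1, -2)ᵀ
v_3 = (1, 0, 0)ᵀ

Let N = A − (-2)·I. We want v_3 with N^3 v_3 = 0 but N^2 v_3 ≠ 0; then v_{j-1} := N · v_j for j = 3, …, 2.

Pick v_3 = (1, 0, 0)ᵀ.
Then v_2 = N · v_3 = (-1, -1, -2)ᵀ.
Then v_1 = N · v_2 = (1, 0, 1)ᵀ.

Sanity check: (A − (-2)·I) v_1 = (0, 0, 0)ᵀ = 0. ✓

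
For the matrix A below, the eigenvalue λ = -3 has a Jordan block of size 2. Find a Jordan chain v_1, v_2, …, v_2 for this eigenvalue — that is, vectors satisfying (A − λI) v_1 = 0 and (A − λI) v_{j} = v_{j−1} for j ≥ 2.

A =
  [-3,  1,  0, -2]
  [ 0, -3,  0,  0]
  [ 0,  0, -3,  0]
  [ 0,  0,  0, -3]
A Jordan chain for λ = -3 of length 2:
v_1 = (1, 0, 0, 0)ᵀ
v_2 = (0, 1, 0, 0)ᵀ

Let N = A − (-3)·I. We want v_2 with N^2 v_2 = 0 but N^1 v_2 ≠ 0; then v_{j-1} := N · v_j for j = 2, …, 2.

Pick v_2 = (0, 1, 0, 0)ᵀ.
Then v_1 = N · v_2 = (1, 0, 0, 0)ᵀ.

Sanity check: (A − (-3)·I) v_1 = (0, 0, 0, 0)ᵀ = 0. ✓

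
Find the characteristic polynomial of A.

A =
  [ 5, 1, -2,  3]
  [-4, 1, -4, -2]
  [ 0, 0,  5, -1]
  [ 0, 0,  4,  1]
x^4 - 12*x^3 + 54*x^2 - 108*x + 81

Expanding det(x·I − A) (e.g. by cofactor expansion or by noting that A is similar to its Jordan form J, which has the same characteristic polynomial as A) gives
  χ_A(x) = x^4 - 12*x^3 + 54*x^2 - 108*x + 81
which factors as (x - 3)^4. The eigenvalues (with algebraic multiplicities) are λ = 3 with multiplicity 4.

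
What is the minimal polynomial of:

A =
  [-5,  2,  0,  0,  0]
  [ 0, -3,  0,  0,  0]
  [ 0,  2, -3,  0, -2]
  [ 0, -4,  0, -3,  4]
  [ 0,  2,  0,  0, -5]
x^2 + 8*x + 15

The characteristic polynomial is χ_A(x) = (x + 3)^3*(x + 5)^2, so the eigenvalues are known. The minimal polynomial is
  m_A(x) = Π_λ (x − λ)^{k_λ}
where k_λ is the size of the *largest* Jordan block for λ (equivalently, the smallest k with (A − λI)^k v = 0 for every generalised eigenvector v of λ).

  λ = -5: largest Jordan block has size 1, contributing (x + 5)
  λ = -3: largest Jordan block has size 1, contributing (x + 3)

So m_A(x) = (x + 3)*(x + 5) = x^2 + 8*x + 15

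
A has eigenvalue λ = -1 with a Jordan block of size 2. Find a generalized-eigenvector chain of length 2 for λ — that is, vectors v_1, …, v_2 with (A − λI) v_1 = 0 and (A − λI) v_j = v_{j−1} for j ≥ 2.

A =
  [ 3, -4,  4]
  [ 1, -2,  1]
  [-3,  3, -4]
A Jordan chain for λ = -1 of length 2:
v_1 = (4, 1, -3)ᵀ
v_2 = (1, 0, 0)ᵀ

Let N = A − (-1)·I. We want v_2 with N^2 v_2 = 0 but N^1 v_2 ≠ 0; then v_{j-1} := N · v_j for j = 2, …, 2.

Pick v_2 = (1, 0, 0)ᵀ.
Then v_1 = N · v_2 = (4, 1, -3)ᵀ.

Sanity check: (A − (-1)·I) v_1 = (0, 0, 0)ᵀ = 0. ✓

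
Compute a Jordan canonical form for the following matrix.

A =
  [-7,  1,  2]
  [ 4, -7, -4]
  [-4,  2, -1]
J_2(-5) ⊕ J_1(-5)

The characteristic polynomial is
  det(x·I − A) = x^3 + 15*x^2 + 75*x + 125 = (x + 5)^3

Eigenvalues and multiplicities (the geometric multiplicity of λ is n − rank(A − λI), which equals the number of Jordan blocks for λ):
  λ = -5: algebraic multiplicity = 3, geometric multiplicity = 2

Determining the block sizes for each eigenvalue:
  λ = -5: 2 blocks summing to 3 forces exactly one block of size 2 and the rest size 1 → block sizes [2, 1]

Assembling the blocks gives a Jordan form
J =
  [-5,  1,  0]
  [ 0, -5,  0]
  [ 0,  0, -5]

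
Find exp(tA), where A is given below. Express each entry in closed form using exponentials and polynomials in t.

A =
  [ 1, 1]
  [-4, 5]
e^{tA} =
  [-2*t*exp(3*t) + exp(3*t), t*exp(3*t)]
  [-4*t*exp(3*t), 2*t*exp(3*t) + exp(3*t)]

Strategy: write A = P · J · P⁻¹ where J is a Jordan canonical form, so e^{tA} = P · e^{tJ} · P⁻¹, and e^{tJ} can be computed block-by-block.

A has Jordan form
J =
  [3, 1]
  [0, 3]
(up to reordering of blocks).

Per-block formulas:
  For a 2×2 Jordan block J_2(3): exp(t · J_2(3)) = e^(3t)·(I + t·N), where N is the 2×2 nilpotent shift.

After assembling e^{tJ} and conjugating by P, we get:

e^{tA} =
  [-2*t*exp(3*t) + exp(3*t), t*exp(3*t)]
  [-4*t*exp(3*t), 2*t*exp(3*t) + exp(3*t)]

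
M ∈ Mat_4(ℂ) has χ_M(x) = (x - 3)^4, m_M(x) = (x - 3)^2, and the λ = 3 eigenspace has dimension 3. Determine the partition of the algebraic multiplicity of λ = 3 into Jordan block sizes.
Block sizes for λ = 3: [2, 1, 1]

Step 1 — from the characteristic polynomial, algebraic multiplicity of λ = 3 is 4. From dim ker(M − (3)·I) = 3, there are exactly 3 Jordan blocks for λ = 3.
Step 2 — from the minimal polynomial, the factor (x − 3)^2 tells us the largest block for λ = 3 has size 2.
Step 3 — with total size 4, 3 blocks, and largest block 2, the block sizes (in nonincreasing order) are [2, 1, 1].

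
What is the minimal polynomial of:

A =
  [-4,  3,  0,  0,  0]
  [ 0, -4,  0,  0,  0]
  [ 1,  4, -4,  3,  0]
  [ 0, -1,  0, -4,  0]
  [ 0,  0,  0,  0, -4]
x^2 + 8*x + 16

The characteristic polynomial is χ_A(x) = (x + 4)^5, so the eigenvalues are known. The minimal polynomial is
  m_A(x) = Π_λ (x − λ)^{k_λ}
where k_λ is the size of the *largest* Jordan block for λ (equivalently, the smallest k with (A − λI)^k v = 0 for every generalised eigenvector v of λ).

  λ = -4: largest Jordan block has size 2, contributing (x + 4)^2

So m_A(x) = (x + 4)^2 = x^2 + 8*x + 16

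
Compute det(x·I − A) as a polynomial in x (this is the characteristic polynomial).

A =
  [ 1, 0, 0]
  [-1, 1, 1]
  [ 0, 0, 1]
x^3 - 3*x^2 + 3*x - 1

Expanding det(x·I − A) (e.g. by cofactor expansion or by noting that A is similar to its Jordan form J, which has the same characteristic polynomial as A) gives
  χ_A(x) = x^3 - 3*x^2 + 3*x - 1
which factors as (x - 1)^3. The eigenvalues (with algebraic multiplicities) are λ = 1 with multiplicity 3.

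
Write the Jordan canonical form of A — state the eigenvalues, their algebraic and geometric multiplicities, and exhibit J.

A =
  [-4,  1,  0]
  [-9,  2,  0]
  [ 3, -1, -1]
J_2(-1) ⊕ J_1(-1)

The characteristic polynomial is
  det(x·I − A) = x^3 + 3*x^2 + 3*x + 1 = (x + 1)^3

Eigenvalues and multiplicities (the geometric multiplicity of λ is n − rank(A − λI), which equals the number of Jordan blocks for λ):
  λ = -1: algebraic multiplicity = 3, geometric multiplicity = 2

Determining the block sizes for each eigenvalue:
  λ = -1: 2 blocks summing to 3 forces exactly one block of size 2 and the rest size 1 → block sizes [2, 1]

Assembling the blocks gives a Jordan form
J =
  [-1,  1,  0]
  [ 0, -1,  0]
  [ 0,  0, -1]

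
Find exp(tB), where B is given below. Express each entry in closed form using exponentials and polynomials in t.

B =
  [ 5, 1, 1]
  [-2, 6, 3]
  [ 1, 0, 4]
e^{tB} =
  [-t^2*exp(5*t)/2 + exp(5*t), t^2*exp(5*t)/2 + t*exp(5*t), t^2*exp(5*t) + t*exp(5*t)]
  [t^2*exp(5*t)/2 - 2*t*exp(5*t), -t^2*exp(5*t)/2 + t*exp(5*t) + exp(5*t), -t^2*exp(5*t) + 3*t*exp(5*t)]
  [-t^2*exp(5*t)/2 + t*exp(5*t), t^2*exp(5*t)/2, t^2*exp(5*t) - t*exp(5*t) + exp(5*t)]

Strategy: write B = P · J · P⁻¹ where J is a Jordan canonical form, so e^{tB} = P · e^{tJ} · P⁻¹, and e^{tJ} can be computed block-by-block.

B has Jordan form
J =
  [5, 1, 0]
  [0, 5, 1]
  [0, 0, 5]
(up to reordering of blocks).

Per-block formulas:
  For a 3×3 Jordan block J_3(5): exp(t · J_3(5)) = e^(5t)·(I + t·N + (t^2/2)·N^2), where N is the 3×3 nilpotent shift.

After assembling e^{tJ} and conjugating by P, we get:

e^{tB} =
  [-t^2*exp(5*t)/2 + exp(5*t), t^2*exp(5*t)/2 + t*exp(5*t), t^2*exp(5*t) + t*exp(5*t)]
  [t^2*exp(5*t)/2 - 2*t*exp(5*t), -t^2*exp(5*t)/2 + t*exp(5*t) + exp(5*t), -t^2*exp(5*t) + 3*t*exp(5*t)]
  [-t^2*exp(5*t)/2 + t*exp(5*t), t^2*exp(5*t)/2, t^2*exp(5*t) - t*exp(5*t) + exp(5*t)]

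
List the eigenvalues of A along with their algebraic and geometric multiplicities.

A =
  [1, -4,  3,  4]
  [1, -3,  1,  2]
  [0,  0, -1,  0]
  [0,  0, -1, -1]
λ = -1: alg = 4, geom = 2

Step 1 — factor the characteristic polynomial to read off the algebraic multiplicities:
  χ_A(x) = (x + 1)^4

Step 2 — compute geometric multiplicities via the rank-nullity identity g(λ) = n − rank(A − λI):
  rank(A − (-1)·I) = 2, so dim ker(A − (-1)·I) = n − 2 = 2

Summary:
  λ = -1: algebraic multiplicity = 4, geometric multiplicity = 2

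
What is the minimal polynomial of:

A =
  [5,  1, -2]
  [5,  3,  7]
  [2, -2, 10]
x^3 - 18*x^2 + 108*x - 216

The characteristic polynomial is χ_A(x) = (x - 6)^3, so the eigenvalues are known. The minimal polynomial is
  m_A(x) = Π_λ (x − λ)^{k_λ}
where k_λ is the size of the *largest* Jordan block for λ (equivalently, the smallest k with (A − λI)^k v = 0 for every generalised eigenvector v of λ).

  λ = 6: largest Jordan block has size 3, contributing (x − 6)^3

So m_A(x) = (x - 6)^3 = x^3 - 18*x^2 + 108*x - 216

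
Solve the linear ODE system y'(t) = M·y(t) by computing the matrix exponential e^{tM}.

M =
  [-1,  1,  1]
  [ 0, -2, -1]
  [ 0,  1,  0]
e^{tM} =
  [exp(-t), t*exp(-t), t*exp(-t)]
  [0, -t*exp(-t) + exp(-t), -t*exp(-t)]
  [0, t*exp(-t), t*exp(-t) + exp(-t)]

Strategy: write M = P · J · P⁻¹ where J is a Jordan canonical form, so e^{tM} = P · e^{tJ} · P⁻¹, and e^{tJ} can be computed block-by-block.

M has Jordan form
J =
  [-1,  1,  0]
  [ 0, -1,  0]
  [ 0,  0, -1]
(up to reordering of blocks).

Per-block formulas:
  For a 1×1 block at λ = -1: exp(t · [-1]) = [e^(-1t)].
  For a 2×2 Jordan block J_2(-1): exp(t · J_2(-1)) = e^(-1t)·(I + t·N), where N is the 2×2 nilpotent shift.

After assembling e^{tJ} and conjugating by P, we get:

e^{tM} =
  [exp(-t), t*exp(-t), t*exp(-t)]
  [0, -t*exp(-t) + exp(-t), -t*exp(-t)]
  [0, t*exp(-t), t*exp(-t) + exp(-t)]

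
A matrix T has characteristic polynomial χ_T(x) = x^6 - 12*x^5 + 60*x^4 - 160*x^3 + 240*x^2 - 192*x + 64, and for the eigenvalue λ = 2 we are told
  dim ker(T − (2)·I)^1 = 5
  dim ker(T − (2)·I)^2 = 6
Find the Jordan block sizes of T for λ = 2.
Block sizes for λ = 2: [2, 1, 1, 1, 1]

From the dimensions of kernels of powers, the number of Jordan blocks of size at least j is d_j − d_{j−1} where d_j = dim ker(N^j) (with d_0 = 0). Computing the differences gives [5, 1].
The number of blocks of size exactly k is (#blocks of size ≥ k) − (#blocks of size ≥ k + 1), so the partition is: 4 block(s) of size 1, 1 block(s) of size 2.
In nonincreasing order the block sizes are [2, 1, 1, 1, 1].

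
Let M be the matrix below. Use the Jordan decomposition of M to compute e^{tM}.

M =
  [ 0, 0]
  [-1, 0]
e^{tM} =
  [1, 0]
  [-t, 1]

Strategy: write M = P · J · P⁻¹ where J is a Jordan canonical form, so e^{tM} = P · e^{tJ} · P⁻¹, and e^{tJ} can be computed block-by-block.

M has Jordan form
J =
  [0, 1]
  [0, 0]
(up to reordering of blocks).

Per-block formulas:
  For a 2×2 Jordan block J_2(0): exp(t · J_2(0)) = e^(0t)·(I + t·N), where N is the 2×2 nilpotent shift.

After assembling e^{tJ} and conjugating by P, we get:

e^{tM} =
  [1, 0]
  [-t, 1]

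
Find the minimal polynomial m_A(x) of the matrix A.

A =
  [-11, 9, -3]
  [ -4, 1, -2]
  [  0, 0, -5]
x^2 + 10*x + 25

The characteristic polynomial is χ_A(x) = (x + 5)^3, so the eigenvalues are known. The minimal polynomial is
  m_A(x) = Π_λ (x − λ)^{k_λ}
where k_λ is the size of the *largest* Jordan block for λ (equivalently, the smallest k with (A − λI)^k v = 0 for every generalised eigenvector v of λ).

  λ = -5: largest Jordan block has size 2, contributing (x + 5)^2

So m_A(x) = (x + 5)^2 = x^2 + 10*x + 25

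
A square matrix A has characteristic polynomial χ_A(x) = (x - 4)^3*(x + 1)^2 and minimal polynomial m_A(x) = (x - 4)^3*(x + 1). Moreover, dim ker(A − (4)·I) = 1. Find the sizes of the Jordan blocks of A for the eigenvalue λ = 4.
Block sizes for λ = 4: [3]

Step 1 — from the characteristic polynomial, algebraic multiplicity of λ = 4 is 3. From dim ker(A − (4)·I) = 1, there are exactly 1 Jordan blocks for λ = 4.
Step 2 — from the minimal polynomial, the factor (x − 4)^3 tells us the largest block for λ = 4 has size 3.
Step 3 — with total size 3, 1 blocks, and largest block 3, the block sizes (in nonincreasing order) are [3].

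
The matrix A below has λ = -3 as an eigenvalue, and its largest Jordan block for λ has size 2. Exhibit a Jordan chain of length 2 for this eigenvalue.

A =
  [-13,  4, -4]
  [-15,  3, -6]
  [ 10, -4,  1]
A Jordan chain for λ = -3 of length 2:
v_1 = (-10, -15, 10)ᵀ
v_2 = (1, 0, 0)ᵀ

Let N = A − (-3)·I. We want v_2 with N^2 v_2 = 0 but N^1 v_2 ≠ 0; then v_{j-1} := N · v_j for j = 2, …, 2.

Pick v_2 = (1, 0, 0)ᵀ.
Then v_1 = N · v_2 = (-10, -15, 10)ᵀ.

Sanity check: (A − (-3)·I) v_1 = (0, 0, 0)ᵀ = 0. ✓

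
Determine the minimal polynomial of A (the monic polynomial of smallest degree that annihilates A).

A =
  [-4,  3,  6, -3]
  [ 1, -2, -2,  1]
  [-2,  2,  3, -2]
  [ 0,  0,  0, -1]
x^2 + 2*x + 1

The characteristic polynomial is χ_A(x) = (x + 1)^4, so the eigenvalues are known. The minimal polynomial is
  m_A(x) = Π_λ (x − λ)^{k_λ}
where k_λ is the size of the *largest* Jordan block for λ (equivalently, the smallest k with (A − λI)^k v = 0 for every generalised eigenvector v of λ).

  λ = -1: largest Jordan block has size 2, contributing (x + 1)^2

So m_A(x) = (x + 1)^2 = x^2 + 2*x + 1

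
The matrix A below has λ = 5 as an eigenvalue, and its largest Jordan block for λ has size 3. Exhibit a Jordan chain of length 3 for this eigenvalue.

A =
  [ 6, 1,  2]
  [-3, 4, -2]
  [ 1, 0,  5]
A Jordan chain for λ = 5 of length 3:
v_1 = (0, -2, 1)ᵀ
v_2 = (1, -3, 1)ᵀ
v_3 = (1, 0, 0)ᵀ

Let N = A − (5)·I. We want v_3 with N^3 v_3 = 0 but N^2 v_3 ≠ 0; then v_{j-1} := N · v_j for j = 3, …, 2.

Pick v_3 = (1, 0, 0)ᵀ.
Then v_2 = N · v_3 = (1, -3, 1)ᵀ.
Then v_1 = N · v_2 = (0, -2, 1)ᵀ.

Sanity check: (A − (5)·I) v_1 = (0, 0, 0)ᵀ = 0. ✓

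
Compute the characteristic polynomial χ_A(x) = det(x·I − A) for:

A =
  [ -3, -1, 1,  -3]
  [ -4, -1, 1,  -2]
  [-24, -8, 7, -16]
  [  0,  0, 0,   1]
x^4 - 4*x^3 + 6*x^2 - 4*x + 1

Expanding det(x·I − A) (e.g. by cofactor expansion or by noting that A is similar to its Jordan form J, which has the same characteristic polynomial as A) gives
  χ_A(x) = x^4 - 4*x^3 + 6*x^2 - 4*x + 1
which factors as (x - 1)^4. The eigenvalues (with algebraic multiplicities) are λ = 1 with multiplicity 4.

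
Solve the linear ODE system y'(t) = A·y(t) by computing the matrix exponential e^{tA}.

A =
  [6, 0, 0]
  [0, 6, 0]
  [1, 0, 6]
e^{tA} =
  [exp(6*t), 0, 0]
  [0, exp(6*t), 0]
  [t*exp(6*t), 0, exp(6*t)]

Strategy: write A = P · J · P⁻¹ where J is a Jordan canonical form, so e^{tA} = P · e^{tJ} · P⁻¹, and e^{tJ} can be computed block-by-block.

A has Jordan form
J =
  [6, 1, 0]
  [0, 6, 0]
  [0, 0, 6]
(up to reordering of blocks).

Per-block formulas:
  For a 1×1 block at λ = 6: exp(t · [6]) = [e^(6t)].
  For a 2×2 Jordan block J_2(6): exp(t · J_2(6)) = e^(6t)·(I + t·N), where N is the 2×2 nilpotent shift.

After assembling e^{tJ} and conjugating by P, we get:

e^{tA} =
  [exp(6*t), 0, 0]
  [0, exp(6*t), 0]
  [t*exp(6*t), 0, exp(6*t)]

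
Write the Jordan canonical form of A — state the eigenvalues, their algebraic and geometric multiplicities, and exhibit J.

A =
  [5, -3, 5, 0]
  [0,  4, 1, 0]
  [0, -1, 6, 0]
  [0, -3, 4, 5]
J_3(5) ⊕ J_1(5)

The characteristic polynomial is
  det(x·I − A) = x^4 - 20*x^3 + 150*x^2 - 500*x + 625 = (x - 5)^4

Eigenvalues and multiplicities (the geometric multiplicity of λ is n − rank(A − λI), which equals the number of Jordan blocks for λ):
  λ = 5: algebraic multiplicity = 4, geometric multiplicity = 2

Determining the block sizes for each eigenvalue:
  λ = 5: with am = 4 and gm = 2, the partition is not yet determined (e.g. several partitions of 4 into 2 parts exist). Let N = A − (5)·I. Computing rank(N^1) = 2, rank(N^2) = 1, rank(N^3) = 0; the number of blocks of size ≥ j is rank(N^{j−1}) − rank(N^j), giving [2, 1, 1]. So we have 1 block(s) of size 3, 1 block(s) of size 1 → block sizes [3, 1]

Assembling the blocks gives a Jordan form
J =
  [5, 1, 0, 0]
  [0, 5, 1, 0]
  [0, 0, 5, 0]
  [0, 0, 0, 5]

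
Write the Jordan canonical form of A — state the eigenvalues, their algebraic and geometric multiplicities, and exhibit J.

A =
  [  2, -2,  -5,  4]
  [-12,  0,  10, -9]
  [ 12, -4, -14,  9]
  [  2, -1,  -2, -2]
J_2(-4) ⊕ J_2(-3)

The characteristic polynomial is
  det(x·I − A) = x^4 + 14*x^3 + 73*x^2 + 168*x + 144 = (x + 3)^2*(x + 4)^2

Eigenvalues and multiplicities (the geometric multiplicity of λ is n − rank(A − λI), which equals the number of Jordan blocks for λ):
  λ = -4: algebraic multiplicity = 2, geometric multiplicity = 1
  λ = -3: algebraic multiplicity = 2, geometric multiplicity = 1

Determining the block sizes for each eigenvalue:
  λ = -4: one block (gm = 1), so the single block has size am = 2 → block sizes [2]
  λ = -3: one block (gm = 1), so the single block has size am = 2 → block sizes [2]

Assembling the blocks gives a Jordan form
J =
  [-4,  1,  0,  0]
  [ 0, -4,  0,  0]
  [ 0,  0, -3,  1]
  [ 0,  0,  0, -3]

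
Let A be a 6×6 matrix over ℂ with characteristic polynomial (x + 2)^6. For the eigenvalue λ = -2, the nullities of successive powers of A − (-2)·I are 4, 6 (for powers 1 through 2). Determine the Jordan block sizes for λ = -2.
Block sizes for λ = -2: [2, 2, 1, 1]

From the dimensions of kernels of powers, the number of Jordan blocks of size at least j is d_j − d_{j−1} where d_j = dim ker(N^j) (with d_0 = 0). Computing the differences gives [4, 2].
The number of blocks of size exactly k is (#blocks of size ≥ k) − (#blocks of size ≥ k + 1), so the partition is: 2 block(s) of size 1, 2 block(s) of size 2.
In nonincreasing order the block sizes are [2, 2, 1, 1].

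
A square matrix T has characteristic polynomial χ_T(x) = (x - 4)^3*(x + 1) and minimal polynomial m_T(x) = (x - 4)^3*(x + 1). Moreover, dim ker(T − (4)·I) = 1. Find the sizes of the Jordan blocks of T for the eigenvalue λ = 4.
Block sizes for λ = 4: [3]

Step 1 — from the characteristic polynomial, algebraic multiplicity of λ = 4 is 3. From dim ker(T − (4)·I) = 1, there are exactly 1 Jordan blocks for λ = 4.
Step 2 — from the minimal polynomial, the factor (x − 4)^3 tells us the largest block for λ = 4 has size 3.
Step 3 — with total size 3, 1 blocks, and largest block 3, the block sizes (in nonincreasing order) are [3].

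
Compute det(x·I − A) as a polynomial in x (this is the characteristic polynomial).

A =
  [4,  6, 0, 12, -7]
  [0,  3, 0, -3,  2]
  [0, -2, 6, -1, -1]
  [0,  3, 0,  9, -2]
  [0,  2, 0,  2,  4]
x^5 - 26*x^4 + 268*x^3 - 1368*x^2 + 3456*x - 3456

Expanding det(x·I − A) (e.g. by cofactor expansion or by noting that A is similar to its Jordan form J, which has the same characteristic polynomial as A) gives
  χ_A(x) = x^5 - 26*x^4 + 268*x^3 - 1368*x^2 + 3456*x - 3456
which factors as (x - 6)^3*(x - 4)^2. The eigenvalues (with algebraic multiplicities) are λ = 4 with multiplicity 2, λ = 6 with multiplicity 3.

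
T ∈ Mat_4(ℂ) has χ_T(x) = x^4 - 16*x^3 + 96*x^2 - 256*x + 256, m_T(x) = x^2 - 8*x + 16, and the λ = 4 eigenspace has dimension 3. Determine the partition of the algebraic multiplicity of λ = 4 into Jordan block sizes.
Block sizes for λ = 4: [2, 1, 1]

Step 1 — from the characteristic polynomial, algebraic multiplicity of λ = 4 is 4. From dim ker(T − (4)·I) = 3, there are exactly 3 Jordan blocks for λ = 4.
Step 2 — from the minimal polynomial, the factor (x − 4)^2 tells us the largest block for λ = 4 has size 2.
Step 3 — with total size 4, 3 blocks, and largest block 2, the block sizes (in nonincreasing order) are [2, 1, 1].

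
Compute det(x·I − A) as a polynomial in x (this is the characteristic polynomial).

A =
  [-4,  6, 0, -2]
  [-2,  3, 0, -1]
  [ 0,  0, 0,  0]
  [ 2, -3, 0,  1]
x^4

Expanding det(x·I − A) (e.g. by cofactor expansion or by noting that A is similar to its Jordan form J, which has the same characteristic polynomial as A) gives
  χ_A(x) = x^4
which factors as x^4. The eigenvalues (with algebraic multiplicities) are λ = 0 with multiplicity 4.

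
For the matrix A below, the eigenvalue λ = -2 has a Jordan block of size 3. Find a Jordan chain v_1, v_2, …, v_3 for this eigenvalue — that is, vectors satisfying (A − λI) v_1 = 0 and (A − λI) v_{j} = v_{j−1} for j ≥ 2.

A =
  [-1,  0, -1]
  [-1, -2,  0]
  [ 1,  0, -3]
A Jordan chain for λ = -2 of length 3:
v_1 = (0, -1, 0)ᵀ
v_2 = (1, -1, 1)ᵀ
v_3 = (1, 0, 0)ᵀ

Let N = A − (-2)·I. We want v_3 with N^3 v_3 = 0 but N^2 v_3 ≠ 0; then v_{j-1} := N · v_j for j = 3, …, 2.

Pick v_3 = (1, 0, 0)ᵀ.
Then v_2 = N · v_3 = (1, -1, 1)ᵀ.
Then v_1 = N · v_2 = (0, -1, 0)ᵀ.

Sanity check: (A − (-2)·I) v_1 = (0, 0, 0)ᵀ = 0. ✓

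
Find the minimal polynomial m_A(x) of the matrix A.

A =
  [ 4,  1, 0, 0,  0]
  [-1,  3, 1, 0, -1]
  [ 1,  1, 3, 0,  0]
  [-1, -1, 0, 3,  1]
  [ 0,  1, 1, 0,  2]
x^3 - 9*x^2 + 27*x - 27

The characteristic polynomial is χ_A(x) = (x - 3)^5, so the eigenvalues are known. The minimal polynomial is
  m_A(x) = Π_λ (x − λ)^{k_λ}
where k_λ is the size of the *largest* Jordan block for λ (equivalently, the smallest k with (A − λI)^k v = 0 for every generalised eigenvector v of λ).

  λ = 3: largest Jordan block has size 3, contributing (x − 3)^3

So m_A(x) = (x - 3)^3 = x^3 - 9*x^2 + 27*x - 27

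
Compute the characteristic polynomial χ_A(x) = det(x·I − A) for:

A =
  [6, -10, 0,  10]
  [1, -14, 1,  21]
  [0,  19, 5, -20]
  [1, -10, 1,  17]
x^4 - 14*x^3 + 36*x^2 + 216*x - 864

Expanding det(x·I − A) (e.g. by cofactor expansion or by noting that A is similar to its Jordan form J, which has the same characteristic polynomial as A) gives
  χ_A(x) = x^4 - 14*x^3 + 36*x^2 + 216*x - 864
which factors as (x - 6)^3*(x + 4). The eigenvalues (with algebraic multiplicities) are λ = -4 with multiplicity 1, λ = 6 with multiplicity 3.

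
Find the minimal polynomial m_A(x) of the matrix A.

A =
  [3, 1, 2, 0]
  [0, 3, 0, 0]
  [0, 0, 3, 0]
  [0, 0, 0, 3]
x^2 - 6*x + 9

The characteristic polynomial is χ_A(x) = (x - 3)^4, so the eigenvalues are known. The minimal polynomial is
  m_A(x) = Π_λ (x − λ)^{k_λ}
where k_λ is the size of the *largest* Jordan block for λ (equivalently, the smallest k with (A − λI)^k v = 0 for every generalised eigenvector v of λ).

  λ = 3: largest Jordan block has size 2, contributing (x − 3)^2

So m_A(x) = (x - 3)^2 = x^2 - 6*x + 9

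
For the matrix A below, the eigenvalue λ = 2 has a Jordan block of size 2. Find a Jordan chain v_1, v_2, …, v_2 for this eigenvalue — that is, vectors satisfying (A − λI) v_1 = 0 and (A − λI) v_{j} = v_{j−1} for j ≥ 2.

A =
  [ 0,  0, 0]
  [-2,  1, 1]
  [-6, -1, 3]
A Jordan chain for λ = 2 of length 2:
v_1 = (0, -1, -1)ᵀ
v_2 = (0, 1, 0)ᵀ

Let N = A − (2)·I. We want v_2 with N^2 v_2 = 0 but N^1 v_2 ≠ 0; then v_{j-1} := N · v_j for j = 2, …, 2.

Pick v_2 = (0, 1, 0)ᵀ.
Then v_1 = N · v_2 = (0, -1, -1)ᵀ.

Sanity check: (A − (2)·I) v_1 = (0, 0, 0)ᵀ = 0. ✓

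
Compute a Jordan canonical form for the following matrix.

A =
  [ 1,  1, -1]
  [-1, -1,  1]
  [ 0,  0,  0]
J_2(0) ⊕ J_1(0)

The characteristic polynomial is
  det(x·I − A) = x^3

Eigenvalues and multiplicities (the geometric multiplicity of λ is n − rank(A − λI), which equals the number of Jordan blocks for λ):
  λ = 0: algebraic multiplicity = 3, geometric multiplicity = 2

Determining the block sizes for each eigenvalue:
  λ = 0: 2 blocks summing to 3 forces exactly one block of size 2 and the rest size 1 → block sizes [2, 1]

Assembling the blocks gives a Jordan form
J =
  [0, 1, 0]
  [0, 0, 0]
  [0, 0, 0]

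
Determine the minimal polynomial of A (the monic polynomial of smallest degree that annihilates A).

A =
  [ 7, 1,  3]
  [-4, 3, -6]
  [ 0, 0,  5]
x^2 - 10*x + 25

The characteristic polynomial is χ_A(x) = (x - 5)^3, so the eigenvalues are known. The minimal polynomial is
  m_A(x) = Π_λ (x − λ)^{k_λ}
where k_λ is the size of the *largest* Jordan block for λ (equivalently, the smallest k with (A − λI)^k v = 0 for every generalised eigenvector v of λ).

  λ = 5: largest Jordan block has size 2, contributing (x − 5)^2

So m_A(x) = (x - 5)^2 = x^2 - 10*x + 25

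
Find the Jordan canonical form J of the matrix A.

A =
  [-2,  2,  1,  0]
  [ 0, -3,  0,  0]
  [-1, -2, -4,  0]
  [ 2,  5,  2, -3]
J_2(-3) ⊕ J_2(-3)

The characteristic polynomial is
  det(x·I − A) = x^4 + 12*x^3 + 54*x^2 + 108*x + 81 = (x + 3)^4

Eigenvalues and multiplicities (the geometric multiplicity of λ is n − rank(A − λI), which equals the number of Jordan blocks for λ):
  λ = -3: algebraic multiplicity = 4, geometric multiplicity = 2

Determining the block sizes for each eigenvalue:
  λ = -3: with am = 4 and gm = 2, the partition is not yet determined (e.g. several partitions of 4 into 2 parts exist). Let N = A − (-3)·I. Computing rank(N^1) = 2, rank(N^2) = 0; the number of blocks of size ≥ j is rank(N^{j−1}) − rank(N^j), giving [2, 2]. So we have 2 block(s) of size 2 → block sizes [2, 2]

Assembling the blocks gives a Jordan form
J =
  [-3,  1,  0,  0]
  [ 0, -3,  0,  0]
  [ 0,  0, -3,  1]
  [ 0,  0,  0, -3]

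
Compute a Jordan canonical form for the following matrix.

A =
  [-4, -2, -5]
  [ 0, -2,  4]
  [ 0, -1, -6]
J_3(-4)

The characteristic polynomial is
  det(x·I − A) = x^3 + 12*x^2 + 48*x + 64 = (x + 4)^3

Eigenvalues and multiplicities (the geometric multiplicity of λ is n − rank(A − λI), which equals the number of Jordan blocks for λ):
  λ = -4: algebraic multiplicity = 3, geometric multiplicity = 1

Determining the block sizes for each eigenvalue:
  λ = -4: one block (gm = 1), so the single block has size am = 3 → block sizes [3]

Assembling the blocks gives a Jordan form
J =
  [-4,  1,  0]
  [ 0, -4,  1]
  [ 0,  0, -4]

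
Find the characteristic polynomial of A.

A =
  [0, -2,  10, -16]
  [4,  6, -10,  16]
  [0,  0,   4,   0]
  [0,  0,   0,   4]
x^4 - 14*x^3 + 72*x^2 - 160*x + 128

Expanding det(x·I − A) (e.g. by cofactor expansion or by noting that A is similar to its Jordan form J, which has the same characteristic polynomial as A) gives
  χ_A(x) = x^4 - 14*x^3 + 72*x^2 - 160*x + 128
which factors as (x - 4)^3*(x - 2). The eigenvalues (with algebraic multiplicities) are λ = 2 with multiplicity 1, λ = 4 with multiplicity 3.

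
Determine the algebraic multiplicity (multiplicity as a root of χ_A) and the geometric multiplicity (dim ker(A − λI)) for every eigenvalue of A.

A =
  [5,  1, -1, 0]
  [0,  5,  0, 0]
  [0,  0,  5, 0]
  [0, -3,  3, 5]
λ = 5: alg = 4, geom = 3

Step 1 — factor the characteristic polynomial to read off the algebraic multiplicities:
  χ_A(x) = (x - 5)^4

Step 2 — compute geometric multiplicities via the rank-nullity identity g(λ) = n − rank(A − λI):
  rank(A − (5)·I) = 1, so dim ker(A − (5)·I) = n − 1 = 3

Summary:
  λ = 5: algebraic multiplicity = 4, geometric multiplicity = 3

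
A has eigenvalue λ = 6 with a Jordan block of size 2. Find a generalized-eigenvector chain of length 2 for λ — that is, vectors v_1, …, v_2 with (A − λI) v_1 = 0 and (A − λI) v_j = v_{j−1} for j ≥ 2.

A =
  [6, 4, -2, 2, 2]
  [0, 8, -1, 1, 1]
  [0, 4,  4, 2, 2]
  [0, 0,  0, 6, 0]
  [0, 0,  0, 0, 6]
A Jordan chain for λ = 6 of length 2:
v_1 = (4, 2, 4, 0, 0)ᵀ
v_2 = (0, 1, 0, 0, 0)ᵀ

Let N = A − (6)·I. We want v_2 with N^2 v_2 = 0 but N^1 v_2 ≠ 0; then v_{j-1} := N · v_j for j = 2, …, 2.

Pick v_2 = (0, 1, 0, 0, 0)ᵀ.
Then v_1 = N · v_2 = (4, 2, 4, 0, 0)ᵀ.

Sanity check: (A − (6)·I) v_1 = (0, 0, 0, 0, 0)ᵀ = 0. ✓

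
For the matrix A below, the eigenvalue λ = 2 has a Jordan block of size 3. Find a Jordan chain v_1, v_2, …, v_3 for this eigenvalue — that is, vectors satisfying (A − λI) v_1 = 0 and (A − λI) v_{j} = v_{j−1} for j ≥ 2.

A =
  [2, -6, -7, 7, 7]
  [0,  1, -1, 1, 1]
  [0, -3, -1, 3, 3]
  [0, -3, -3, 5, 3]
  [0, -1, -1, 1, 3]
A Jordan chain for λ = 2 of length 3:
v_1 = (-1, 0, 0, 0, 0)ᵀ
v_2 = (-6, -1, -3, -3, -1)ᵀ
v_3 = (0, 1, 0, 0, 0)ᵀ

Let N = A − (2)·I. We want v_3 with N^3 v_3 = 0 but N^2 v_3 ≠ 0; then v_{j-1} := N · v_j for j = 3, …, 2.

Pick v_3 = (0, 1, 0, 0, 0)ᵀ.
Then v_2 = N · v_3 = (-6, -1, -3, -3, -1)ᵀ.
Then v_1 = N · v_2 = (-1, 0, 0, 0, 0)ᵀ.

Sanity check: (A − (2)·I) v_1 = (0, 0, 0, 0, 0)ᵀ = 0. ✓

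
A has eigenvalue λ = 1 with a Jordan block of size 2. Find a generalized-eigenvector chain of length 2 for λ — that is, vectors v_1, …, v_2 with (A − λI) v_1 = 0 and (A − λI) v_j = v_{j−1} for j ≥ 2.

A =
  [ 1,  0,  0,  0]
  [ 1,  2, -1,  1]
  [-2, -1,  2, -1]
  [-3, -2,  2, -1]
A Jordan chain for λ = 1 of length 2:
v_1 = (0, 1, -2, -3)ᵀ
v_2 = (1, 0, 0, 0)ᵀ

Let N = A − (1)·I. We want v_2 with N^2 v_2 = 0 but N^1 v_2 ≠ 0; then v_{j-1} := N · v_j for j = 2, …, 2.

Pick v_2 = (1, 0, 0, 0)ᵀ.
Then v_1 = N · v_2 = (0, 1, -2, -3)ᵀ.

Sanity check: (A − (1)·I) v_1 = (0, 0, 0, 0)ᵀ = 0. ✓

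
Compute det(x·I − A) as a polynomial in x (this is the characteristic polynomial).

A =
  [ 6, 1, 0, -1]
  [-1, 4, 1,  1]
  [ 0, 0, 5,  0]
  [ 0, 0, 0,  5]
x^4 - 20*x^3 + 150*x^2 - 500*x + 625

Expanding det(x·I − A) (e.g. by cofactor expansion or by noting that A is similar to its Jordan form J, which has the same characteristic polynomial as A) gives
  χ_A(x) = x^4 - 20*x^3 + 150*x^2 - 500*x + 625
which factors as (x - 5)^4. The eigenvalues (with algebraic multiplicities) are λ = 5 with multiplicity 4.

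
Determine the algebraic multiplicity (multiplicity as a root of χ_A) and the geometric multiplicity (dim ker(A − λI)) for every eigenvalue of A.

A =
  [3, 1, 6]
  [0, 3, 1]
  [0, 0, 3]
λ = 3: alg = 3, geom = 1

Step 1 — factor the characteristic polynomial to read off the algebraic multiplicities:
  χ_A(x) = (x - 3)^3

Step 2 — compute geometric multiplicities via the rank-nullity identity g(λ) = n − rank(A − λI):
  rank(A − (3)·I) = 2, so dim ker(A − (3)·I) = n − 2 = 1

Summary:
  λ = 3: algebraic multiplicity = 3, geometric multiplicity = 1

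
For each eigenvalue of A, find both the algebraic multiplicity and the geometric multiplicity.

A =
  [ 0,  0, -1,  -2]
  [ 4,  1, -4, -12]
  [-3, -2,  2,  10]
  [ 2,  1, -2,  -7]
λ = -1: alg = 4, geom = 2

Step 1 — factor the characteristic polynomial to read off the algebraic multiplicities:
  χ_A(x) = (x + 1)^4

Step 2 — compute geometric multiplicities via the rank-nullity identity g(λ) = n − rank(A − λI):
  rank(A − (-1)·I) = 2, so dim ker(A − (-1)·I) = n − 2 = 2

Summary:
  λ = -1: algebraic multiplicity = 4, geometric multiplicity = 2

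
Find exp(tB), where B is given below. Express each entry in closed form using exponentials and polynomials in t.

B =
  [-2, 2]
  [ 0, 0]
e^{tB} =
  [exp(-2*t), 1 - exp(-2*t)]
  [0, 1]

Strategy: write B = P · J · P⁻¹ where J is a Jordan canonical form, so e^{tB} = P · e^{tJ} · P⁻¹, and e^{tJ} can be computed block-by-block.

B has Jordan form
J =
  [-2, 0]
  [ 0, 0]
(up to reordering of blocks).

Per-block formulas:
  For a 1×1 block at λ = -2: exp(t · [-2]) = [e^(-2t)].
  For a 1×1 block at λ = 0: exp(t · [0]) = [e^(0t)].

After assembling e^{tJ} and conjugating by P, we get:

e^{tB} =
  [exp(-2*t), 1 - exp(-2*t)]
  [0, 1]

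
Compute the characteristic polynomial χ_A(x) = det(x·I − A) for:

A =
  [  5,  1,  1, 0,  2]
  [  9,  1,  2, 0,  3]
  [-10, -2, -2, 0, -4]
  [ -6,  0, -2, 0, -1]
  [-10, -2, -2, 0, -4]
x^5

Expanding det(x·I − A) (e.g. by cofactor expansion or by noting that A is similar to its Jordan form J, which has the same characteristic polynomial as A) gives
  χ_A(x) = x^5
which factors as x^5. The eigenvalues (with algebraic multiplicities) are λ = 0 with multiplicity 5.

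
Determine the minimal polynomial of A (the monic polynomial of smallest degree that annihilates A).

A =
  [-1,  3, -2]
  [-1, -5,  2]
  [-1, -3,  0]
x^2 + 4*x + 4

The characteristic polynomial is χ_A(x) = (x + 2)^3, so the eigenvalues are known. The minimal polynomial is
  m_A(x) = Π_λ (x − λ)^{k_λ}
where k_λ is the size of the *largest* Jordan block for λ (equivalently, the smallest k with (A − λI)^k v = 0 for every generalised eigenvector v of λ).

  λ = -2: largest Jordan block has size 2, contributing (x + 2)^2

So m_A(x) = (x + 2)^2 = x^2 + 4*x + 4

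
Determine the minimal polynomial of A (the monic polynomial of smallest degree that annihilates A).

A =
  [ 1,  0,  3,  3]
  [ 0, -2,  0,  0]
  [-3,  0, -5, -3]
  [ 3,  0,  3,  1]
x^2 + x - 2

The characteristic polynomial is χ_A(x) = (x - 1)*(x + 2)^3, so the eigenvalues are known. The minimal polynomial is
  m_A(x) = Π_λ (x − λ)^{k_λ}
where k_λ is the size of the *largest* Jordan block for λ (equivalently, the smallest k with (A − λI)^k v = 0 for every generalised eigenvector v of λ).

  λ = -2: largest Jordan block has size 1, contributing (x + 2)
  λ = 1: largest Jordan block has size 1, contributing (x − 1)

So m_A(x) = (x - 1)*(x + 2) = x^2 + x - 2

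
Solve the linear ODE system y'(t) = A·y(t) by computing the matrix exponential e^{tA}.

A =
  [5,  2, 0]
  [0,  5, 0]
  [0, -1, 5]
e^{tA} =
  [exp(5*t), 2*t*exp(5*t), 0]
  [0, exp(5*t), 0]
  [0, -t*exp(5*t), exp(5*t)]

Strategy: write A = P · J · P⁻¹ where J is a Jordan canonical form, so e^{tA} = P · e^{tJ} · P⁻¹, and e^{tJ} can be computed block-by-block.

A has Jordan form
J =
  [5, 1, 0]
  [0, 5, 0]
  [0, 0, 5]
(up to reordering of blocks).

Per-block formulas:
  For a 1×1 block at λ = 5: exp(t · [5]) = [e^(5t)].
  For a 2×2 Jordan block J_2(5): exp(t · J_2(5)) = e^(5t)·(I + t·N), where N is the 2×2 nilpotent shift.

After assembling e^{tJ} and conjugating by P, we get:

e^{tA} =
  [exp(5*t), 2*t*exp(5*t), 0]
  [0, exp(5*t), 0]
  [0, -t*exp(5*t), exp(5*t)]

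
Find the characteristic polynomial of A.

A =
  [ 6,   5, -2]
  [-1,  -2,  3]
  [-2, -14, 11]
x^3 - 15*x^2 + 75*x - 125

Expanding det(x·I − A) (e.g. by cofactor expansion or by noting that A is similar to its Jordan form J, which has the same characteristic polynomial as A) gives
  χ_A(x) = x^3 - 15*x^2 + 75*x - 125
which factors as (x - 5)^3. The eigenvalues (with algebraic multiplicities) are λ = 5 with multiplicity 3.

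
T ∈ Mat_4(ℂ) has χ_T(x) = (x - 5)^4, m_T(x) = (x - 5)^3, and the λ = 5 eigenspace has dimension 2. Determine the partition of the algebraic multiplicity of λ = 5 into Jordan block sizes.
Block sizes for λ = 5: [3, 1]

Step 1 — from the characteristic polynomial, algebraic multiplicity of λ = 5 is 4. From dim ker(T − (5)·I) = 2, there are exactly 2 Jordan blocks for λ = 5.
Step 2 — from the minimal polynomial, the factor (x − 5)^3 tells us the largest block for λ = 5 has size 3.
Step 3 — with total size 4, 2 blocks, and largest block 3, the block sizes (in nonincreasing order) are [3, 1].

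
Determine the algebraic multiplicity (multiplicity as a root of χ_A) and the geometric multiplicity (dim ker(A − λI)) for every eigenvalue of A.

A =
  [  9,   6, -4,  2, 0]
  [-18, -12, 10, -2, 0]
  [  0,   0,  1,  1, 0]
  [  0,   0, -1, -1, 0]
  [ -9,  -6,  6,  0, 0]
λ = -3: alg = 1, geom = 1; λ = 0: alg = 4, geom = 3

Step 1 — factor the characteristic polynomial to read off the algebraic multiplicities:
  χ_A(x) = x^4*(x + 3)

Step 2 — compute geometric multiplicities via the rank-nullity identity g(λ) = n − rank(A − λI):
  rank(A − (-3)·I) = 4, so dim ker(A − (-3)·I) = n − 4 = 1
  rank(A − (0)·I) = 2, so dim ker(A − (0)·I) = n − 2 = 3

Summary:
  λ = -3: algebraic multiplicity = 1, geometric multiplicity = 1
  λ = 0: algebraic multiplicity = 4, geometric multiplicity = 3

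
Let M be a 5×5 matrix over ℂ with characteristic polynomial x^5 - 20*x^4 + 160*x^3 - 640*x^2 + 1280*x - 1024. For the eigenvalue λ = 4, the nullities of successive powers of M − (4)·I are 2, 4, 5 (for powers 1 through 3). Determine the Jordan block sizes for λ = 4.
Block sizes for λ = 4: [3, 2]

From the dimensions of kernels of powers, the number of Jordan blocks of size at least j is d_j − d_{j−1} where d_j = dim ker(N^j) (with d_0 = 0). Computing the differences gives [2, 2, 1].
The number of blocks of size exactly k is (#blocks of size ≥ k) − (#blocks of size ≥ k + 1), so the partition is: 1 block(s) of size 2, 1 block(s) of size 3.
In nonincreasing order the block sizes are [3, 2].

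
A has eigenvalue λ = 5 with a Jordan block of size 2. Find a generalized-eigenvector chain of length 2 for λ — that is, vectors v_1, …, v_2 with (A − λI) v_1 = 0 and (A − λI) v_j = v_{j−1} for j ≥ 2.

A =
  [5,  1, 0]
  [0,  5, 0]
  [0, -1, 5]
A Jordan chain for λ = 5 of length 2:
v_1 = (1, 0, -1)ᵀ
v_2 = (0, 1, 0)ᵀ

Let N = A − (5)·I. We want v_2 with N^2 v_2 = 0 but N^1 v_2 ≠ 0; then v_{j-1} := N · v_j for j = 2, …, 2.

Pick v_2 = (0, 1, 0)ᵀ.
Then v_1 = N · v_2 = (1, 0, -1)ᵀ.

Sanity check: (A − (5)·I) v_1 = (0, 0, 0)ᵀ = 0. ✓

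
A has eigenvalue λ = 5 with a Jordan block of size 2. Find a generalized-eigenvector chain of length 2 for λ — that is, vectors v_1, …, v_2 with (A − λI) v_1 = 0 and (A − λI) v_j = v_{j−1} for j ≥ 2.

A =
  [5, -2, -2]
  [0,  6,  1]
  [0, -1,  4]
A Jordan chain for λ = 5 of length 2:
v_1 = (-2, 1, -1)ᵀ
v_2 = (0, 1, 0)ᵀ

Let N = A − (5)·I. We want v_2 with N^2 v_2 = 0 but N^1 v_2 ≠ 0; then v_{j-1} := N · v_j for j = 2, …, 2.

Pick v_2 = (0, 1, 0)ᵀ.
Then v_1 = N · v_2 = (-2, 1, -1)ᵀ.

Sanity check: (A − (5)·I) v_1 = (0, 0, 0)ᵀ = 0. ✓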